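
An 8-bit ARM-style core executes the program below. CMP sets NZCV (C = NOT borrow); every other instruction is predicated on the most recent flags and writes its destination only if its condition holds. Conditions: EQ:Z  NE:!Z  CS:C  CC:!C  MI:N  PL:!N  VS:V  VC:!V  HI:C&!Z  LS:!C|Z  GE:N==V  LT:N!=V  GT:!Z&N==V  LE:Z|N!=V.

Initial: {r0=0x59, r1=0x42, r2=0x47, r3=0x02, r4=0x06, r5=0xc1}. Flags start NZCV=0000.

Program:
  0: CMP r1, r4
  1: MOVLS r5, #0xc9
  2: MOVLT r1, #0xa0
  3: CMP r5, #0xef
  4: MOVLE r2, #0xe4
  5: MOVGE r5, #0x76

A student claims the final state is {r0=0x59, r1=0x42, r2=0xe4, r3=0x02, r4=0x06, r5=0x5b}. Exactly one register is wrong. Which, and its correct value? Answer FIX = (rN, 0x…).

[0] flags=0010 → (cmp)
[1] flags=0010 LS?F → skip
[2] flags=0010 LT?F → skip
[3] flags=1000 → (cmp)
[4] flags=1000 LE?T → r2=0xe4
[5] flags=1000 GE?F → skip

FIX = (r5, 0xc1)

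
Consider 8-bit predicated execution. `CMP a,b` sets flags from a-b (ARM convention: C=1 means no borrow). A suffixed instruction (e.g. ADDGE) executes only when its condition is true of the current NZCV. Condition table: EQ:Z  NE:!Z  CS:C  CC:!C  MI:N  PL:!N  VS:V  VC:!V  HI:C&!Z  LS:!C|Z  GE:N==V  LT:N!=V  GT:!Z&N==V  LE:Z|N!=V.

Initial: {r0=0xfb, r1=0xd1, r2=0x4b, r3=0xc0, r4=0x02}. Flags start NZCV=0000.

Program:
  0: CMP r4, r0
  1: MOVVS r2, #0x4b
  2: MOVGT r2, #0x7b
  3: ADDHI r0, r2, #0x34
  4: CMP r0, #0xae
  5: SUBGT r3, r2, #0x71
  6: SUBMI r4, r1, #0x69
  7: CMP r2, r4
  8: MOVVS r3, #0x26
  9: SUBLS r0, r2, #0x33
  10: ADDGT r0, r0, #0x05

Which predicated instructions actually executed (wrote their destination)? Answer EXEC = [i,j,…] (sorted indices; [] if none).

EXEC = [2,5,10]

0: ✓ CMP  NZCV=0000
1: · MOVVS
2: ✓ MOVGT  r2←0x7b
3: · ADDHI
4: ✓ CMP  NZCV=0010
5: ✓ SUBGT  r3←0x0a
6: · SUBMI
7: ✓ CMP  NZCV=0010
8: · MOVVS
9: · SUBLS
10: ✓ ADDGT  r0←0x00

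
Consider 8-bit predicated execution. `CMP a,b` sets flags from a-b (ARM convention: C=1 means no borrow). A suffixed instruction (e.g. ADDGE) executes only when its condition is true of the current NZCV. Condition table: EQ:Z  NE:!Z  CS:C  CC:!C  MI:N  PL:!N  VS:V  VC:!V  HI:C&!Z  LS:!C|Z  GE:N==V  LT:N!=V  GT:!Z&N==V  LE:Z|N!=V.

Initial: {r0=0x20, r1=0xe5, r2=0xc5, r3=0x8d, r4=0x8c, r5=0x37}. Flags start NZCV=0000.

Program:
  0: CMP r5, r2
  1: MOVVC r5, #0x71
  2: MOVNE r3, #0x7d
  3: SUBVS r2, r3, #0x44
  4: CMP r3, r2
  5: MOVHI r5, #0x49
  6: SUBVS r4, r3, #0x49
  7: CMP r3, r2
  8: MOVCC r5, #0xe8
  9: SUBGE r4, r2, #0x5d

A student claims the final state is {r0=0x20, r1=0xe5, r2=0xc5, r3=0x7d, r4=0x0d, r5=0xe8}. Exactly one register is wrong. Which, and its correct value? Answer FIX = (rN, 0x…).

[0] flags=0000 → (cmp)
[1] flags=0000 VC?T → r5=0x71
[2] flags=0000 NE?T → r3=0x7d
[3] flags=0000 VS?F → skip
[4] flags=1001 → (cmp)
[5] flags=1001 HI?F → skip
[6] flags=1001 VS?T → r4=0x34
[7] flags=1001 → (cmp)
[8] flags=1001 CC?T → r5=0xe8
[9] flags=1001 GE?T → r4=0x68

FIX = (r4, 0x68)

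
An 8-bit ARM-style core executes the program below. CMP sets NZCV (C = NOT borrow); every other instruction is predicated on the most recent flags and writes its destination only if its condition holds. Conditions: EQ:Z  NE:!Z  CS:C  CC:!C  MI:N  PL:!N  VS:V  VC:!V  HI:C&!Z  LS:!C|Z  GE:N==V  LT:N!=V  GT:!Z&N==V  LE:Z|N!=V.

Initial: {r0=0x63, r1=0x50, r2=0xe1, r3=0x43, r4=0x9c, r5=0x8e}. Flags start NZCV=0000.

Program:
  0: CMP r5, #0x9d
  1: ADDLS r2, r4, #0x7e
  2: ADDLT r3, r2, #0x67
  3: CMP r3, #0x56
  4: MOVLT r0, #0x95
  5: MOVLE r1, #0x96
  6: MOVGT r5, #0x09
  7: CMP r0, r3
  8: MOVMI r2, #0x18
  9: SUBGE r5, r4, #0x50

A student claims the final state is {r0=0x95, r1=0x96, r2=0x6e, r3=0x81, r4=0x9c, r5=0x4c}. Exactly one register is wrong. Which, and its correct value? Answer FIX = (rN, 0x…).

FIX = (r2, 0x1a)

[0] flags=1000 → (cmp)
[1] flags=1000 LS?T → r2=0x1a
[2] flags=1000 LT?T → r3=0x81
[3] flags=0011 → (cmp)
[4] flags=0011 LT?T → r0=0x95
[5] flags=0011 LE?T → r1=0x96
[6] flags=0011 GT?F → skip
[7] flags=0010 → (cmp)
[8] flags=0010 MI?F → skip
[9] flags=0010 GE?T → r5=0x4c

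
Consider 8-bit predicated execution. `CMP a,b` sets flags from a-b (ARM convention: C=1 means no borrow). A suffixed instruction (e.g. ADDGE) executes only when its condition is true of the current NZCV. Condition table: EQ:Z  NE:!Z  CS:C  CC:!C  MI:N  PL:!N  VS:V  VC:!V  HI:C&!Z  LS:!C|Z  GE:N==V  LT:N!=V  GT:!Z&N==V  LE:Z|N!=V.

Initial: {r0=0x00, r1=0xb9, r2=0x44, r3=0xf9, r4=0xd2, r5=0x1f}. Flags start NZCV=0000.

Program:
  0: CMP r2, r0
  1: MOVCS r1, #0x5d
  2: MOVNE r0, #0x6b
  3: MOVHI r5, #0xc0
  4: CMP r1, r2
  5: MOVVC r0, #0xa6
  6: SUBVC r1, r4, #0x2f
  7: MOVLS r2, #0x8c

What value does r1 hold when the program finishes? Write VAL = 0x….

0: ✓ CMP  NZCV=0010
1: ✓ MOVCS  r1←0x5d
2: ✓ MOVNE  r0←0x6b
3: ✓ MOVHI  r5←0xc0
4: ✓ CMP  NZCV=0010
5: ✓ MOVVC  r0←0xa6
6: ✓ SUBVC  r1←0xa3
7: · MOVLS

VAL = 0xa3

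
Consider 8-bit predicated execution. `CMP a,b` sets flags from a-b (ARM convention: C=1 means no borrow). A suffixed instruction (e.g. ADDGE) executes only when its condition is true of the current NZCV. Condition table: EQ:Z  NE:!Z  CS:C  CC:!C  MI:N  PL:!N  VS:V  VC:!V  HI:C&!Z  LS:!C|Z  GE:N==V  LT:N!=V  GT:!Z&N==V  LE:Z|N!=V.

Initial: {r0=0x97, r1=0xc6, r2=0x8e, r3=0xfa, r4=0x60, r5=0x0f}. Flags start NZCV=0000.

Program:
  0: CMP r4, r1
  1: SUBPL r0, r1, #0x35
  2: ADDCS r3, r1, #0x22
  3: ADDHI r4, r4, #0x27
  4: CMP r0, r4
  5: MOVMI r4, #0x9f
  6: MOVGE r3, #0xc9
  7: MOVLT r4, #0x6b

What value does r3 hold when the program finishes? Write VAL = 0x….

VAL = 0xfa

[0] flags=1001 → (cmp)
[1] flags=1001 PL?F → skip
[2] flags=1001 CS?F → skip
[3] flags=1001 HI?F → skip
[4] flags=0011 → (cmp)
[5] flags=0011 MI?F → skip
[6] flags=0011 GE?F → skip
[7] flags=0011 LT?T → r4=0x6b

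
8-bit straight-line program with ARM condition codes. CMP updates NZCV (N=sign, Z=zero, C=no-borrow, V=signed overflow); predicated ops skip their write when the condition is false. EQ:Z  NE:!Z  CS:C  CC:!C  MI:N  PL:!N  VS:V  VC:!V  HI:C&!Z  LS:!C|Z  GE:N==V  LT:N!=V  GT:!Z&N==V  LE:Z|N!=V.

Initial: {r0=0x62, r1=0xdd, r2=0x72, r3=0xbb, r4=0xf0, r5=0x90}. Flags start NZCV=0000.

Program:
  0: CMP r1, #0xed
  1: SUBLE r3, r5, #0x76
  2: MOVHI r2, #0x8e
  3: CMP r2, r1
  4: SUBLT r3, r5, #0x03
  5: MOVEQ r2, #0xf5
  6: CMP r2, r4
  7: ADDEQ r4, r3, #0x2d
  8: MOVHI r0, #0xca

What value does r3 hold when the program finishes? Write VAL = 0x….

VAL = 0x1a

0: ✓ CMP  NZCV=1000
1: ✓ SUBLE  r3←0x1a
2: · MOVHI
3: ✓ CMP  NZCV=1001
4: · SUBLT
5: · MOVEQ
6: ✓ CMP  NZCV=1001
7: · ADDEQ
8: · MOVHI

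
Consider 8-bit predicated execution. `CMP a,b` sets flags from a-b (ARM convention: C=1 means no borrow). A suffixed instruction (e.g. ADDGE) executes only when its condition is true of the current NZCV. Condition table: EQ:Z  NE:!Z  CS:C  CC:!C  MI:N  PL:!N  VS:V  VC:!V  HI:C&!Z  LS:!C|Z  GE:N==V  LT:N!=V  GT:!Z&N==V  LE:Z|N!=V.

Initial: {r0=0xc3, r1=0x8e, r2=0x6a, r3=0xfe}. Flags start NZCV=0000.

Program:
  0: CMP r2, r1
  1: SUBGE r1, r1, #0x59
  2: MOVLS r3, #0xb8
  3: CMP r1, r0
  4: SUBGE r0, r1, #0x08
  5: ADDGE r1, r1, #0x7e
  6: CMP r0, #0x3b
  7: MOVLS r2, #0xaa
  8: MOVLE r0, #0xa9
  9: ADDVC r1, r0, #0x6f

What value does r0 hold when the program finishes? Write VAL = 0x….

[0] flags=1001 → (cmp)
[1] flags=1001 GE?T → r1=0x35
[2] flags=1001 LS?T → r3=0xb8
[3] flags=0000 → (cmp)
[4] flags=0000 GE?T → r0=0x2d
[5] flags=0000 GE?T → r1=0xb3
[6] flags=1000 → (cmp)
[7] flags=1000 LS?T → r2=0xaa
[8] flags=1000 LE?T → r0=0xa9
[9] flags=1000 VC?T → r1=0x18

VAL = 0xa9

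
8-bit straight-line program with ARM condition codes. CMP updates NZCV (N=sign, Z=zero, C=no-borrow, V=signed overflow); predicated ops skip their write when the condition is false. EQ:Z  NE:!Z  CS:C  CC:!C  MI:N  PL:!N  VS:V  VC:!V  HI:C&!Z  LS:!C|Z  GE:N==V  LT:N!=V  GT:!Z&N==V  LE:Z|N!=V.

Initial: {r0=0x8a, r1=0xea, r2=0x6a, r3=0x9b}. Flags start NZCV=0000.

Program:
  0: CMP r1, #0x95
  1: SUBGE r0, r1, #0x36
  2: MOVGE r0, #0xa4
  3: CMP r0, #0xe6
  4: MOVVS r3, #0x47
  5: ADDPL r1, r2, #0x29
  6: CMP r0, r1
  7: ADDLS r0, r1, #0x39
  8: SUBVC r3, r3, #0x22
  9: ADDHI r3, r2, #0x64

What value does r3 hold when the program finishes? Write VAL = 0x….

VAL = 0x79

0: ✓ CMP  NZCV=0010
1: ✓ SUBGE  r0←0xb4
2: ✓ MOVGE  r0←0xa4
3: ✓ CMP  NZCV=1000
4: · MOVVS
5: · ADDPL
6: ✓ CMP  NZCV=1000
7: ✓ ADDLS  r0←0x23
8: ✓ SUBVC  r3←0x79
9: · ADDHI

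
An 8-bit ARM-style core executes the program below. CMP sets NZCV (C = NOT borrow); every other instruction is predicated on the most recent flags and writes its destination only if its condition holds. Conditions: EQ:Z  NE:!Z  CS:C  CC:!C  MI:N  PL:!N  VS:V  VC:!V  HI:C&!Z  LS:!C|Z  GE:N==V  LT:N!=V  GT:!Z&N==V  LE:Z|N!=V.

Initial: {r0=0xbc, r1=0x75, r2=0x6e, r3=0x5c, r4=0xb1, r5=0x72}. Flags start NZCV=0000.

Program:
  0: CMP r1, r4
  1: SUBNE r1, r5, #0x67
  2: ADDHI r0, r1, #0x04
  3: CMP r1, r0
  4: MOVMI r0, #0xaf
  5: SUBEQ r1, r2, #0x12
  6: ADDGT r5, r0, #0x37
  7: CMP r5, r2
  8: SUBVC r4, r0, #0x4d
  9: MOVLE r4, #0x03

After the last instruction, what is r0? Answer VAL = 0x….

[0] flags=1001 → (cmp)
[1] flags=1001 NE?T → r1=0x0b
[2] flags=1001 HI?F → skip
[3] flags=0000 → (cmp)
[4] flags=0000 MI?F → skip
[5] flags=0000 EQ?F → skip
[6] flags=0000 GT?T → r5=0xf3
[7] flags=1010 → (cmp)
[8] flags=1010 VC?T → r4=0x6f
[9] flags=1010 LE?T → r4=0x03

VAL = 0xbc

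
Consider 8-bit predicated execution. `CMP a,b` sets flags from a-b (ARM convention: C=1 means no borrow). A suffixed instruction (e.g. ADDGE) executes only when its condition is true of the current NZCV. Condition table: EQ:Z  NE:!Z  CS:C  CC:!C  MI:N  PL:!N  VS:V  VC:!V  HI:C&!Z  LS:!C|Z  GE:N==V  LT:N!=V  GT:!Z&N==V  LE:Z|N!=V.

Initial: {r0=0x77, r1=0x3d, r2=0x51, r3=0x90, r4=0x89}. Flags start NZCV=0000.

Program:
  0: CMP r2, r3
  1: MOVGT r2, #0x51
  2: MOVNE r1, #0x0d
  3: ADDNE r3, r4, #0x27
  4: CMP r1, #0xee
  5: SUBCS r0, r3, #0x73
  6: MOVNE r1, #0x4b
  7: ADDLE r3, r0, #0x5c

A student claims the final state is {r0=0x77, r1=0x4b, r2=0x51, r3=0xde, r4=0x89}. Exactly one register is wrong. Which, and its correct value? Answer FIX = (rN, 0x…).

FIX = (r3, 0xb0)

[0] flags=1001 → (cmp)
[1] flags=1001 GT?T → r2=0x51
[2] flags=1001 NE?T → r1=0x0d
[3] flags=1001 NE?T → r3=0xb0
[4] flags=0000 → (cmp)
[5] flags=0000 CS?F → skip
[6] flags=0000 NE?T → r1=0x4b
[7] flags=0000 LE?F → skip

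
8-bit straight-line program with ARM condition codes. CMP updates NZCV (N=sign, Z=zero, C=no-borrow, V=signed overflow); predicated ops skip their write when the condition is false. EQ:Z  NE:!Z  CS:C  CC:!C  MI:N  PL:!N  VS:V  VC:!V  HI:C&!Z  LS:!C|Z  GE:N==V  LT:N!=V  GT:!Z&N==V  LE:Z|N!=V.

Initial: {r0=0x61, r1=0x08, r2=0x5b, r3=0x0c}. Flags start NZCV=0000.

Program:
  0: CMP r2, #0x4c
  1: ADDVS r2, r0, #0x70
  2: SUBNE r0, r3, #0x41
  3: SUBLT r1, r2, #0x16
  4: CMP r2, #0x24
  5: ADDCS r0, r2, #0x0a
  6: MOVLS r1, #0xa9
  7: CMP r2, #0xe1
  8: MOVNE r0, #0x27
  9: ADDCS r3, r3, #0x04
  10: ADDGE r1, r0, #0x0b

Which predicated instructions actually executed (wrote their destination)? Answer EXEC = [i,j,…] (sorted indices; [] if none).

EXEC = [2,5,8,10]

[0] flags=0010 → (cmp)
[1] flags=0010 VS?F → skip
[2] flags=0010 NE?T → r0=0xcb
[3] flags=0010 LT?F → skip
[4] flags=0010 → (cmp)
[5] flags=0010 CS?T → r0=0x65
[6] flags=0010 LS?F → skip
[7] flags=0000 → (cmp)
[8] flags=0000 NE?T → r0=0x27
[9] flags=0000 CS?F → skip
[10] flags=0000 GE?T → r1=0x32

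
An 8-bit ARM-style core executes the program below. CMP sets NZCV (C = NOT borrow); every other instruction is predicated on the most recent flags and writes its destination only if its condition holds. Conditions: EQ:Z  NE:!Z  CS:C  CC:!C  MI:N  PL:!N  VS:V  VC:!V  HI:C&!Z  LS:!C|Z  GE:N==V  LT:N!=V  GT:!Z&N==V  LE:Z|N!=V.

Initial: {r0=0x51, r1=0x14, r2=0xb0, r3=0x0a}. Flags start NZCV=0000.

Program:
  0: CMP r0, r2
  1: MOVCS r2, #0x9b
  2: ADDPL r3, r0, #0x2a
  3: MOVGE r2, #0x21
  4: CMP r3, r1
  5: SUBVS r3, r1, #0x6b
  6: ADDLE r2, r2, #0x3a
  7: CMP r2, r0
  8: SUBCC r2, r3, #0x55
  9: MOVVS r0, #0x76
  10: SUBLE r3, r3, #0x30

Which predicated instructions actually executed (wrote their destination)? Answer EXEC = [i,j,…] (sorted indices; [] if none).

EXEC = [3,6]

[0] flags=1001 → (cmp)
[1] flags=1001 CS?F → skip
[2] flags=1001 PL?F → skip
[3] flags=1001 GE?T → r2=0x21
[4] flags=1000 → (cmp)
[5] flags=1000 VS?F → skip
[6] flags=1000 LE?T → r2=0x5b
[7] flags=0010 → (cmp)
[8] flags=0010 CC?F → skip
[9] flags=0010 VS?F → skip
[10] flags=0010 LE?F → skip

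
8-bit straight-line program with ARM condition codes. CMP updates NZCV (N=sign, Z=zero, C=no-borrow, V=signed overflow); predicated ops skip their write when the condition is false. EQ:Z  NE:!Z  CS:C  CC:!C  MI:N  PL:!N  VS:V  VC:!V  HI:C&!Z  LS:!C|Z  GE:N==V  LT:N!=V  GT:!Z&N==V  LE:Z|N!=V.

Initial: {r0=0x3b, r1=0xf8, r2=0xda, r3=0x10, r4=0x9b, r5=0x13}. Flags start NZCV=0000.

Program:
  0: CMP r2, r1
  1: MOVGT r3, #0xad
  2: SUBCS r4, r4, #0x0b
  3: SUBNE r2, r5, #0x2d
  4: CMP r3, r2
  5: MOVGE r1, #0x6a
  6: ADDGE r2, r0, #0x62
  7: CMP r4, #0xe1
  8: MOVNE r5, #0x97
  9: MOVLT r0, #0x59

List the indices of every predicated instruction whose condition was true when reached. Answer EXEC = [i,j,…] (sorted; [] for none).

EXEC = [3,5,6,8,9]

0: ✓ CMP  NZCV=1000
1: · MOVGT
2: · SUBCS
3: ✓ SUBNE  r2←0xe6
4: ✓ CMP  NZCV=0000
5: ✓ MOVGE  r1←0x6a
6: ✓ ADDGE  r2←0x9d
7: ✓ CMP  NZCV=1000
8: ✓ MOVNE  r5←0x97
9: ✓ MOVLT  r0←0x59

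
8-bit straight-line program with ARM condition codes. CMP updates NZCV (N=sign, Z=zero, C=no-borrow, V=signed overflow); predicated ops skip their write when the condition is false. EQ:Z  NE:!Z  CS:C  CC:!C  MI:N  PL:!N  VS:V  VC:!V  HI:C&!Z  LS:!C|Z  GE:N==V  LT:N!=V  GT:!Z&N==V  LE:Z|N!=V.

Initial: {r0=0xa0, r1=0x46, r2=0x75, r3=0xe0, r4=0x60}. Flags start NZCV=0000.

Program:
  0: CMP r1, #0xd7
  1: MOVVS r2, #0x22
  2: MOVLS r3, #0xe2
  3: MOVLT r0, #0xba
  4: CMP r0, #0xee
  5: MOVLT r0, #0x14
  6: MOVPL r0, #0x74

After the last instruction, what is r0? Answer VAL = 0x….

[0] flags=0000 → (cmp)
[1] flags=0000 VS?F → skip
[2] flags=0000 LS?T → r3=0xe2
[3] flags=0000 LT?F → skip
[4] flags=1000 → (cmp)
[5] flags=1000 LT?T → r0=0x14
[6] flags=1000 PL?F → skip

VAL = 0x14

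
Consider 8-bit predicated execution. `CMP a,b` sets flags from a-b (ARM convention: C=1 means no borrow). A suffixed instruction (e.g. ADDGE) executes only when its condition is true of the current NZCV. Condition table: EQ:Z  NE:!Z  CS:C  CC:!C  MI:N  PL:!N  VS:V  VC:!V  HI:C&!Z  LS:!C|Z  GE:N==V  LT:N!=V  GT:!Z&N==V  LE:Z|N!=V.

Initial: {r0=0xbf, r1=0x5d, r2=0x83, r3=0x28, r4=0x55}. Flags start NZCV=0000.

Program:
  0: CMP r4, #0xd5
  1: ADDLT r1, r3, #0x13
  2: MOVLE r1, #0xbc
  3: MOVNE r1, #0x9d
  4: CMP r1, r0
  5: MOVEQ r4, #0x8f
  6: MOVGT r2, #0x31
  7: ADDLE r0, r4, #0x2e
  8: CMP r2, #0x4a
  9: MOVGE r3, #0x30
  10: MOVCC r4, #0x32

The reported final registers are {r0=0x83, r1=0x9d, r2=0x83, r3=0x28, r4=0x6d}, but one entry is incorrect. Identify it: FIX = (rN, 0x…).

0: ✓ CMP  NZCV=1001
1: · ADDLT
2: · MOVLE
3: ✓ MOVNE  r1←0x9d
4: ✓ CMP  NZCV=1000
5: · MOVEQ
6: · MOVGT
7: ✓ ADDLE  r0←0x83
8: ✓ CMP  NZCV=0011
9: · MOVGE
10: · MOVCC

FIX = (r4, 0x55)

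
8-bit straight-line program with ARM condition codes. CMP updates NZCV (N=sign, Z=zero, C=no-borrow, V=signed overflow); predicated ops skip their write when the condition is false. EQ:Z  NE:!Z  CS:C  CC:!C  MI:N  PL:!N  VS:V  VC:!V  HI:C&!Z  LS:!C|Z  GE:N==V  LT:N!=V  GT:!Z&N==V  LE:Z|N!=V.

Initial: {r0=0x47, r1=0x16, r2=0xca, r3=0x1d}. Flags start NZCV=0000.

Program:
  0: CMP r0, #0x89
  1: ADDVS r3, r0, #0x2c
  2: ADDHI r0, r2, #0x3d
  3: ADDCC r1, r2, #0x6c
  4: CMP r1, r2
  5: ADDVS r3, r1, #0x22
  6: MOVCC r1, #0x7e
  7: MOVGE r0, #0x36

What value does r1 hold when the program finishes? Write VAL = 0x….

0: ✓ CMP  NZCV=1001
1: ✓ ADDVS  r3←0x73
2: · ADDHI
3: ✓ ADDCC  r1←0x36
4: ✓ CMP  NZCV=0000
5: · ADDVS
6: ✓ MOVCC  r1←0x7e
7: ✓ MOVGE  r0←0x36

VAL = 0x7e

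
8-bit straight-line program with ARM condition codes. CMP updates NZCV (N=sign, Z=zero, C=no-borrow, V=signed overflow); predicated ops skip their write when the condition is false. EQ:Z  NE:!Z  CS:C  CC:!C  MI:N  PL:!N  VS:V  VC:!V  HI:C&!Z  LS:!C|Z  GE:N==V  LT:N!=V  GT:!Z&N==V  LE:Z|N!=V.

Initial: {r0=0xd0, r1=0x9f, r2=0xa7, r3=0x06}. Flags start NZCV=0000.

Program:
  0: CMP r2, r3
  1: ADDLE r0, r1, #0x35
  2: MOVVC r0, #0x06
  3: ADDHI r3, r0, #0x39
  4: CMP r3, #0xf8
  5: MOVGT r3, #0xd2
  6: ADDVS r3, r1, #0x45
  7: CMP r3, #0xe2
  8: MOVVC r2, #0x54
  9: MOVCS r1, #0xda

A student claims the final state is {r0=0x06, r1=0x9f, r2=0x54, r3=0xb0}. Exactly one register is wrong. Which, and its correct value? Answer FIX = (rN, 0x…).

FIX = (r3, 0xd2)

[0] flags=1010 → (cmp)
[1] flags=1010 LE?T → r0=0xd4
[2] flags=1010 VC?T → r0=0x06
[3] flags=1010 HI?T → r3=0x3f
[4] flags=0000 → (cmp)
[5] flags=0000 GT?T → r3=0xd2
[6] flags=0000 VS?F → skip
[7] flags=1000 → (cmp)
[8] flags=1000 VC?T → r2=0x54
[9] flags=1000 CS?F → skip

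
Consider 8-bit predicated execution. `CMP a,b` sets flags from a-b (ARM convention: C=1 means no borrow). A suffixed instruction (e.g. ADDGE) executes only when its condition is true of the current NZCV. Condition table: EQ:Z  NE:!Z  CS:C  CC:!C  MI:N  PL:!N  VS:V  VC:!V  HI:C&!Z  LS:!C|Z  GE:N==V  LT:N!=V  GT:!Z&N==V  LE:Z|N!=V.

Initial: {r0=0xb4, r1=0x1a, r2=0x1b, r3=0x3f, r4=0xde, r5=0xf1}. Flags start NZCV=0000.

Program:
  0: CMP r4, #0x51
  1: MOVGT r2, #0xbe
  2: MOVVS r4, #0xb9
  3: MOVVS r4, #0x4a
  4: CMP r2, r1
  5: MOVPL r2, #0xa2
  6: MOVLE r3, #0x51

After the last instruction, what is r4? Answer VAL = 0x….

VAL = 0xde

0: ✓ CMP  NZCV=1010
1: · MOVGT
2: · MOVVS
3: · MOVVS
4: ✓ CMP  NZCV=0010
5: ✓ MOVPL  r2←0xa2
6: · MOVLE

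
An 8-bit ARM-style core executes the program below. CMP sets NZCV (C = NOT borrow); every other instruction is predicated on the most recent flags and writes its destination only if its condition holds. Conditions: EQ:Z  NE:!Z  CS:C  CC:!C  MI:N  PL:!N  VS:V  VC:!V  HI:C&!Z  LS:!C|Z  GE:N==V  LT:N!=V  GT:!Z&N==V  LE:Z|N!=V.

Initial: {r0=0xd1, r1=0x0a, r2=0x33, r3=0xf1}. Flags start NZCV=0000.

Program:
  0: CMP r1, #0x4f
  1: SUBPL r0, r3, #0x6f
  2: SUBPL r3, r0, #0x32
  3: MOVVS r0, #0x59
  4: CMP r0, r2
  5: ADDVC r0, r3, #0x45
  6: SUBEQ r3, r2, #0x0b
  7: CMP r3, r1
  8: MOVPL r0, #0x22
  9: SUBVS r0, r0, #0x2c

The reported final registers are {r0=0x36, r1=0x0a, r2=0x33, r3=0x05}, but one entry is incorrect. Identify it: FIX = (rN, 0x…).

FIX = (r3, 0xf1)

[0] flags=1000 → (cmp)
[1] flags=1000 PL?F → skip
[2] flags=1000 PL?F → skip
[3] flags=1000 VS?F → skip
[4] flags=1010 → (cmp)
[5] flags=1010 VC?T → r0=0x36
[6] flags=1010 EQ?F → skip
[7] flags=1010 → (cmp)
[8] flags=1010 PL?F → skip
[9] flags=1010 VS?F → skip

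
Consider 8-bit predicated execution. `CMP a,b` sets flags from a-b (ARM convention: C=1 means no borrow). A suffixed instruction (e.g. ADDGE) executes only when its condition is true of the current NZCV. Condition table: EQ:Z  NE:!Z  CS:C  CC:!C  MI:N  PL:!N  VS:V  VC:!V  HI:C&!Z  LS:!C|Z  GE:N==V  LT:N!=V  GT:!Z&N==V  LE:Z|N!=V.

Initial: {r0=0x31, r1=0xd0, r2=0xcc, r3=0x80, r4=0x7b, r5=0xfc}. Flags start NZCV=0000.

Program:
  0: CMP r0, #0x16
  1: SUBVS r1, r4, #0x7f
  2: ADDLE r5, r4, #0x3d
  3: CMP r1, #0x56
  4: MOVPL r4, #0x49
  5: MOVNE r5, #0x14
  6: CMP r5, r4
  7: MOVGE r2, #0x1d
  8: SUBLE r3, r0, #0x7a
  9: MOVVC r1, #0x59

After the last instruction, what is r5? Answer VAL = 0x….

VAL = 0x14

0: ✓ CMP  NZCV=0010
1: · SUBVS
2: · ADDLE
3: ✓ CMP  NZCV=0011
4: ✓ MOVPL  r4←0x49
5: ✓ MOVNE  r5←0x14
6: ✓ CMP  NZCV=1000
7: · MOVGE
8: ✓ SUBLE  r3←0xb7
9: ✓ MOVVC  r1←0x59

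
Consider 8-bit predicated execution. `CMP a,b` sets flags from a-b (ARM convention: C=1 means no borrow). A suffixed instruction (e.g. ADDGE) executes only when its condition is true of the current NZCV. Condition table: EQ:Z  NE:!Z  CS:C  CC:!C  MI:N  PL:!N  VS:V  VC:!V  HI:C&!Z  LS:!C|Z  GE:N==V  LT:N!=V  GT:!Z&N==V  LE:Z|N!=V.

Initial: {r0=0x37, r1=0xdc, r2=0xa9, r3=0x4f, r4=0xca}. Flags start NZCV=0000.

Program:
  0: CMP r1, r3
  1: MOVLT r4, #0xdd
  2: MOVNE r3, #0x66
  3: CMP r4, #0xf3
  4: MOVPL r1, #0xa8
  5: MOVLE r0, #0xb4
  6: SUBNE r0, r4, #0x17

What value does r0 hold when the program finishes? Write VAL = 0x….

[0] flags=1010 → (cmp)
[1] flags=1010 LT?T → r4=0xdd
[2] flags=1010 NE?T → r3=0x66
[3] flags=1000 → (cmp)
[4] flags=1000 PL?F → skip
[5] flags=1000 LE?T → r0=0xb4
[6] flags=1000 NE?T → r0=0xc6

VAL = 0xc6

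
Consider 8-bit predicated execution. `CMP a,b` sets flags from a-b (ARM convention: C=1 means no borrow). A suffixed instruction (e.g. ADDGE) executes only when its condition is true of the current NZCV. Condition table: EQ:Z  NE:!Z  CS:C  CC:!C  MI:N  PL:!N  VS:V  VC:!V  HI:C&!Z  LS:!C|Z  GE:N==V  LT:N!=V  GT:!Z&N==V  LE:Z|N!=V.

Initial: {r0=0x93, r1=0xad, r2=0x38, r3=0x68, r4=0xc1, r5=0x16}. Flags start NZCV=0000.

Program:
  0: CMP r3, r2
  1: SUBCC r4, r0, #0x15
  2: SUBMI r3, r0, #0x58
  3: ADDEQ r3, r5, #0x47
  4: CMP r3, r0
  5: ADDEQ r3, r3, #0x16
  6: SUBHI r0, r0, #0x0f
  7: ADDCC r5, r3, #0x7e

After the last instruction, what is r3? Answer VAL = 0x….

VAL = 0x68

0: ✓ CMP  NZCV=0010
1: · SUBCC
2: · SUBMI
3: · ADDEQ
4: ✓ CMP  NZCV=1001
5: · ADDEQ
6: · SUBHI
7: ✓ ADDCC  r5←0xe6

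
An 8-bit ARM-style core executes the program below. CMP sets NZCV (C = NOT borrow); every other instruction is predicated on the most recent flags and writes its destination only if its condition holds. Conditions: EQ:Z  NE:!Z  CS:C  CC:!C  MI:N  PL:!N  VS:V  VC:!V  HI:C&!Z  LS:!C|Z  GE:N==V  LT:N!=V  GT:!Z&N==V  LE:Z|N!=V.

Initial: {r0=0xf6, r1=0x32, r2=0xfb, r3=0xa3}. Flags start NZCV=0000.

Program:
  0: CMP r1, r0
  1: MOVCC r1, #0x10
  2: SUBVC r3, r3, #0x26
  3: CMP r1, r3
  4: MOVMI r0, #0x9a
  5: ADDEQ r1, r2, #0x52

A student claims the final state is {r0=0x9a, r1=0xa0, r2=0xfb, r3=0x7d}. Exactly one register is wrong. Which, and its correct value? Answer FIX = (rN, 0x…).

0: ✓ CMP  NZCV=0000
1: ✓ MOVCC  r1←0x10
2: ✓ SUBVC  r3←0x7d
3: ✓ CMP  NZCV=1000
4: ✓ MOVMI  r0←0x9a
5: · ADDEQ

FIX = (r1, 0x10)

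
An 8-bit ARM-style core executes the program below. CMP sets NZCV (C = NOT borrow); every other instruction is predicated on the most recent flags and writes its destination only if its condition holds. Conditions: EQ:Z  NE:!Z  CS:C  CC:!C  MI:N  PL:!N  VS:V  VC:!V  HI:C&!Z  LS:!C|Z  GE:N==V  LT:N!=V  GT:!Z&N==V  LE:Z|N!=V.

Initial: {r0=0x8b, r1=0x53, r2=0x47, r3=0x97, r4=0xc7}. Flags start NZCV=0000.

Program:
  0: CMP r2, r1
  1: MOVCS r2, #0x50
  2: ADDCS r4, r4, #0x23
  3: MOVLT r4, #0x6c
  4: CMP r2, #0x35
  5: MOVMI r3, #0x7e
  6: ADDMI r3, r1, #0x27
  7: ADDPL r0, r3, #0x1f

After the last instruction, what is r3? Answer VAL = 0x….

[0] flags=1000 → (cmp)
[1] flags=1000 CS?F → skip
[2] flags=1000 CS?F → skip
[3] flags=1000 LT?T → r4=0x6c
[4] flags=0010 → (cmp)
[5] flags=0010 MI?F → skip
[6] flags=0010 MI?F → skip
[7] flags=0010 PL?T → r0=0xb6

VAL = 0x97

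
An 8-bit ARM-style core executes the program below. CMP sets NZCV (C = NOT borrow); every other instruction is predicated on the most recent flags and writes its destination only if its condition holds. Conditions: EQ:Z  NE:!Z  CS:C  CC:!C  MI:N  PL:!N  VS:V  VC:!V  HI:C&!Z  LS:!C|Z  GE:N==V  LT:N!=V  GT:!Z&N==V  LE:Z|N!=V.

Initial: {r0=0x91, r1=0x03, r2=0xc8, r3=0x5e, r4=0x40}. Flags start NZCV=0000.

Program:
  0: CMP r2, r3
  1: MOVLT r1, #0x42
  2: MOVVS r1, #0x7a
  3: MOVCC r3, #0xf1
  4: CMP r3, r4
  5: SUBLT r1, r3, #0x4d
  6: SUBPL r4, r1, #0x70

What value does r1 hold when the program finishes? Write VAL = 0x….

[0] flags=0011 → (cmp)
[1] flags=0011 LT?T → r1=0x42
[2] flags=0011 VS?T → r1=0x7a
[3] flags=0011 CC?F → skip
[4] flags=0010 → (cmp)
[5] flags=0010 LT?F → skip
[6] flags=0010 PL?T → r4=0x0a

VAL = 0x7a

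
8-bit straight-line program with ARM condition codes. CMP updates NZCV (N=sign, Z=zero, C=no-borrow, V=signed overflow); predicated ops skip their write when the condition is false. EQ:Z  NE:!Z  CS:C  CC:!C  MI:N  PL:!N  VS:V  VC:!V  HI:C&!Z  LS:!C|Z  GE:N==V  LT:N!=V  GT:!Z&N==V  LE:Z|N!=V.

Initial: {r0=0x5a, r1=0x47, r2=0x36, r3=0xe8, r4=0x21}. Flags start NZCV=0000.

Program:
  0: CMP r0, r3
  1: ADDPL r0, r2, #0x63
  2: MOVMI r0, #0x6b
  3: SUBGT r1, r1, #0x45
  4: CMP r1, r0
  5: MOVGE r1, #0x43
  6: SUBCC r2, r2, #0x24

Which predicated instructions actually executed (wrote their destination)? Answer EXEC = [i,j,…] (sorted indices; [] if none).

[0] flags=0000 → (cmp)
[1] flags=0000 PL?T → r0=0x99
[2] flags=0000 MI?F → skip
[3] flags=0000 GT?T → r1=0x02
[4] flags=0000 → (cmp)
[5] flags=0000 GE?T → r1=0x43
[6] flags=0000 CC?T → r2=0x12

EXEC = [1,3,5,6]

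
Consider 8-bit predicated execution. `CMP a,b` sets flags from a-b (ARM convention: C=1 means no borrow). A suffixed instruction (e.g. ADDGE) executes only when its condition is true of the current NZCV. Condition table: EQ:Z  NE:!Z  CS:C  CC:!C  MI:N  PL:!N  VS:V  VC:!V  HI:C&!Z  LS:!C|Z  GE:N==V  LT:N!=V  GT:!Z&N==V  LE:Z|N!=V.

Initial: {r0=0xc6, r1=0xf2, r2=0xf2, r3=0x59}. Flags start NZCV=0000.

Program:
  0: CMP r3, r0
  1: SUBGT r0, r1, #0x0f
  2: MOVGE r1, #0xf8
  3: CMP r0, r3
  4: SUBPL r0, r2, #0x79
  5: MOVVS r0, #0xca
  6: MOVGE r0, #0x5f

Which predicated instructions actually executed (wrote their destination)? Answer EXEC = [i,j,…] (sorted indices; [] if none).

0: ✓ CMP  NZCV=1001
1: ✓ SUBGT  r0←0xe3
2: ✓ MOVGE  r1←0xf8
3: ✓ CMP  NZCV=1010
4: · SUBPL
5: · MOVVS
6: · MOVGE

EXEC = [1,2]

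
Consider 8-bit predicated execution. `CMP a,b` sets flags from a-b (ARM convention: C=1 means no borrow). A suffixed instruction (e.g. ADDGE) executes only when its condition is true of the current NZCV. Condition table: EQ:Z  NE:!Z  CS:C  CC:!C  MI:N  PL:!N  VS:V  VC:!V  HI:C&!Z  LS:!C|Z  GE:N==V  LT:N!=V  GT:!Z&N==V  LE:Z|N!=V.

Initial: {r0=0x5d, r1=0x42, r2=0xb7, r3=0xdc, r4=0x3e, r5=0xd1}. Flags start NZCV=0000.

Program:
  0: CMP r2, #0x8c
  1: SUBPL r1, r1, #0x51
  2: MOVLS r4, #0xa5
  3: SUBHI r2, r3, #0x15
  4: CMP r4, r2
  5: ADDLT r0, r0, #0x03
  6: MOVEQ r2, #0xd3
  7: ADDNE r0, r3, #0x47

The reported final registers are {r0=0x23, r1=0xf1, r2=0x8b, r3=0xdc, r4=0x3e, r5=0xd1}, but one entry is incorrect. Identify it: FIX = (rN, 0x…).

FIX = (r2, 0xc7)

[0] flags=0010 → (cmp)
[1] flags=0010 PL?T → r1=0xf1
[2] flags=0010 LS?F → skip
[3] flags=0010 HI?T → r2=0xc7
[4] flags=0000 → (cmp)
[5] flags=0000 LT?F → skip
[6] flags=0000 EQ?F → skip
[7] flags=0000 NE?T → r0=0x23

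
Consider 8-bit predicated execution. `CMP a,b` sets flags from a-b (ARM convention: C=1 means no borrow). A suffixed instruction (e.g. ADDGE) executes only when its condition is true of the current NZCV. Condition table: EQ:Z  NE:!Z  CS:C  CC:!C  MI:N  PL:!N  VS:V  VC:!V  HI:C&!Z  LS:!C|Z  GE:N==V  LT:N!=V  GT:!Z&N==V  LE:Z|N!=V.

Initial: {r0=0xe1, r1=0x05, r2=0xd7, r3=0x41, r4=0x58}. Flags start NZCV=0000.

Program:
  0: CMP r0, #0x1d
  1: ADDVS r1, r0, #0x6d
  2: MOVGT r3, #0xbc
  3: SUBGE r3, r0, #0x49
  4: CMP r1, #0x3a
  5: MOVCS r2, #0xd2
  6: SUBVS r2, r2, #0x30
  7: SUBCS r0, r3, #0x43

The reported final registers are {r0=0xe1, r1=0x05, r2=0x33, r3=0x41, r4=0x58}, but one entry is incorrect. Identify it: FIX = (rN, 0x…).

FIX = (r2, 0xd7)

[0] flags=1010 → (cmp)
[1] flags=1010 VS?F → skip
[2] flags=1010 GT?F → skip
[3] flags=1010 GE?F → skip
[4] flags=1000 → (cmp)
[5] flags=1000 CS?F → skip
[6] flags=1000 VS?F → skip
[7] flags=1000 CS?F → skip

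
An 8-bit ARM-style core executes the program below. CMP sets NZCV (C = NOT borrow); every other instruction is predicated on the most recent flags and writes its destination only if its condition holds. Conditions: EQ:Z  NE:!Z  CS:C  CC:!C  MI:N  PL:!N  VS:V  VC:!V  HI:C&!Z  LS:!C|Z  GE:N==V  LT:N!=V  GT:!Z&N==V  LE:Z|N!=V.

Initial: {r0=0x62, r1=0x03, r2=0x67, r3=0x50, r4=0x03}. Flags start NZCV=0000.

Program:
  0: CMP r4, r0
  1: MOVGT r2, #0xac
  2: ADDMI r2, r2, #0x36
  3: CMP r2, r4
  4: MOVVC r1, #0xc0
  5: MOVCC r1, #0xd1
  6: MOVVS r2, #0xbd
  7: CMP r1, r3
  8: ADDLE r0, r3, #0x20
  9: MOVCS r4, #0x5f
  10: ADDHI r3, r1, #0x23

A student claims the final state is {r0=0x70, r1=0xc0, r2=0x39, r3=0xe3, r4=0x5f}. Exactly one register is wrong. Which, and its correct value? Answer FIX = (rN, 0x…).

0: ✓ CMP  NZCV=1000
1: · MOVGT
2: ✓ ADDMI  r2←0x9d
3: ✓ CMP  NZCV=1010
4: ✓ MOVVC  r1←0xc0
5: · MOVCC
6: · MOVVS
7: ✓ CMP  NZCV=0011
8: ✓ ADDLE  r0←0x70
9: ✓ MOVCS  r4←0x5f
10: ✓ ADDHI  r3←0xe3

FIX = (r2, 0x9d)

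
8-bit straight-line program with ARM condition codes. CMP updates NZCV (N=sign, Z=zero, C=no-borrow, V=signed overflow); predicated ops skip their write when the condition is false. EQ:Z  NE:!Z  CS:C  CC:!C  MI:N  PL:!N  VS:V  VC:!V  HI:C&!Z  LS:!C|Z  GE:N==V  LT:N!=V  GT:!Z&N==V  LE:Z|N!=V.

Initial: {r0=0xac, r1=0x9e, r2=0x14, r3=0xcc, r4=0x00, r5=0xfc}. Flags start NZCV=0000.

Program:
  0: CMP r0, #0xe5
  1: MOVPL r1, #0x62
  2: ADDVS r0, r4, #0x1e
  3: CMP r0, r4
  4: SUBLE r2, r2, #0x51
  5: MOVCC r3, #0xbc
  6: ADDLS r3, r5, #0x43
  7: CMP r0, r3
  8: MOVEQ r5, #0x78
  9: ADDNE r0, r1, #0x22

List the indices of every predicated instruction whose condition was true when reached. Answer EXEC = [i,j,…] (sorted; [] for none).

EXEC = [4,9]

[0] flags=1000 → (cmp)
[1] flags=1000 PL?F → skip
[2] flags=1000 VS?F → skip
[3] flags=1010 → (cmp)
[4] flags=1010 LE?T → r2=0xc3
[5] flags=1010 CC?F → skip
[6] flags=1010 LS?F → skip
[7] flags=1000 → (cmp)
[8] flags=1000 EQ?F → skip
[9] flags=1000 NE?T → r0=0xc0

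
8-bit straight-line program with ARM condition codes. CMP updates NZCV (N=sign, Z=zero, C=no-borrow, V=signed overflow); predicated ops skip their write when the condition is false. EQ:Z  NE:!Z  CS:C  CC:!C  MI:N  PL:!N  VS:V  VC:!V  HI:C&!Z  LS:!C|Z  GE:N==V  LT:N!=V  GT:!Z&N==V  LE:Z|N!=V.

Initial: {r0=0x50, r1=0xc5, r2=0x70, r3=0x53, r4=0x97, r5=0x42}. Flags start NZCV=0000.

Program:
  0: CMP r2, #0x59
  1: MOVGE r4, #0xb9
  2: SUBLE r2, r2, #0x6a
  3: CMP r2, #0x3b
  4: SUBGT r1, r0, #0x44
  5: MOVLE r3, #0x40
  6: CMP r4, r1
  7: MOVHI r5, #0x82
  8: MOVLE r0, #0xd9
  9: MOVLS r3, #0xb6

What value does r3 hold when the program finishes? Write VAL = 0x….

VAL = 0x53

0: ✓ CMP  NZCV=0010
1: ✓ MOVGE  r4←0xb9
2: · SUBLE
3: ✓ CMP  NZCV=0010
4: ✓ SUBGT  r1←0x0c
5: · MOVLE
6: ✓ CMP  NZCV=1010
7: ✓ MOVHI  r5←0x82
8: ✓ MOVLE  r0←0xd9
9: · MOVLS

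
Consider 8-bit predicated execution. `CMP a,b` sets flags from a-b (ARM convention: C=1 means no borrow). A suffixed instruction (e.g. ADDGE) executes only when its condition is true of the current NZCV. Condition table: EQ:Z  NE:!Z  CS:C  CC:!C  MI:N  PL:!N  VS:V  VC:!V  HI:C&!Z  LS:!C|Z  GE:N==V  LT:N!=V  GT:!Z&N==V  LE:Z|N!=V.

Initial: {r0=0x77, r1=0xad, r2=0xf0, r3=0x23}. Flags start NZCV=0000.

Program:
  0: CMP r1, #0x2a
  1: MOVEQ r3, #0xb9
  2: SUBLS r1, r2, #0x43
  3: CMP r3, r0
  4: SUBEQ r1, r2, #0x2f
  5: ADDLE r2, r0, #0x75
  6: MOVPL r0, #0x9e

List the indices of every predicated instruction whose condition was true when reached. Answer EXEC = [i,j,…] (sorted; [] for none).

[0] flags=1010 → (cmp)
[1] flags=1010 EQ?F → skip
[2] flags=1010 LS?F → skip
[3] flags=1000 → (cmp)
[4] flags=1000 EQ?F → skip
[5] flags=1000 LE?T → r2=0xec
[6] flags=1000 PL?F → skip

EXEC = [5]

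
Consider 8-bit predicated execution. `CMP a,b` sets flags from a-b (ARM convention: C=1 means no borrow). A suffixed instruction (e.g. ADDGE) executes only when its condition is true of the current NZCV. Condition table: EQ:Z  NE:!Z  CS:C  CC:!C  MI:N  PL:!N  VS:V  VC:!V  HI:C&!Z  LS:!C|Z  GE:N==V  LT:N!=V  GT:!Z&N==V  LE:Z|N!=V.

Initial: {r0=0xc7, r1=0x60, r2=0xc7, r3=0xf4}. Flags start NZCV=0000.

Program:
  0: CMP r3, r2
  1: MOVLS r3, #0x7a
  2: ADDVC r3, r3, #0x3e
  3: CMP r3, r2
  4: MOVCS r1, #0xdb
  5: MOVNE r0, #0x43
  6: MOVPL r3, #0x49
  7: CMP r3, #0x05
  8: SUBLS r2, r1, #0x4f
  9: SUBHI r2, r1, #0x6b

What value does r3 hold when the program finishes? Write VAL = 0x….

VAL = 0x49

0: ✓ CMP  NZCV=0010
1: · MOVLS
2: ✓ ADDVC  r3←0x32
3: ✓ CMP  NZCV=0000
4: · MOVCS
5: ✓ MOVNE  r0←0x43
6: ✓ MOVPL  r3←0x49
7: ✓ CMP  NZCV=0010
8: · SUBLS
9: ✓ SUBHI  r2←0xf5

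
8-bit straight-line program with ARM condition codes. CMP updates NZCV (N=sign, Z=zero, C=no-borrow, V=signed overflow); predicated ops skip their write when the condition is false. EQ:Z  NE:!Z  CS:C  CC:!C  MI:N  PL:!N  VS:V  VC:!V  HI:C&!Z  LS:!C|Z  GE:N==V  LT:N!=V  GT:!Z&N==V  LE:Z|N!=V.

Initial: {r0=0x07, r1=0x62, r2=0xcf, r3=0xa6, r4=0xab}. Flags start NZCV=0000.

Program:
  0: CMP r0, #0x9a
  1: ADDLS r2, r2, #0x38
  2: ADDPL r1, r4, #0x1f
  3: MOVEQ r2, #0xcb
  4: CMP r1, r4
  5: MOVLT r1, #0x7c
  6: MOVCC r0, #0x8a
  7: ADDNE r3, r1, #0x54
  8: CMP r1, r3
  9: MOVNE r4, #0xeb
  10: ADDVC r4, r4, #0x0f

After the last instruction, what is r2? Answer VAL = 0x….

[0] flags=0000 → (cmp)
[1] flags=0000 LS?T → r2=0x07
[2] flags=0000 PL?T → r1=0xca
[3] flags=0000 EQ?F → skip
[4] flags=0010 → (cmp)
[5] flags=0010 LT?F → skip
[6] flags=0010 CC?F → skip
[7] flags=0010 NE?T → r3=0x1e
[8] flags=1010 → (cmp)
[9] flags=1010 NE?T → r4=0xeb
[10] flags=1010 VC?T → r4=0xfa

VAL = 0x07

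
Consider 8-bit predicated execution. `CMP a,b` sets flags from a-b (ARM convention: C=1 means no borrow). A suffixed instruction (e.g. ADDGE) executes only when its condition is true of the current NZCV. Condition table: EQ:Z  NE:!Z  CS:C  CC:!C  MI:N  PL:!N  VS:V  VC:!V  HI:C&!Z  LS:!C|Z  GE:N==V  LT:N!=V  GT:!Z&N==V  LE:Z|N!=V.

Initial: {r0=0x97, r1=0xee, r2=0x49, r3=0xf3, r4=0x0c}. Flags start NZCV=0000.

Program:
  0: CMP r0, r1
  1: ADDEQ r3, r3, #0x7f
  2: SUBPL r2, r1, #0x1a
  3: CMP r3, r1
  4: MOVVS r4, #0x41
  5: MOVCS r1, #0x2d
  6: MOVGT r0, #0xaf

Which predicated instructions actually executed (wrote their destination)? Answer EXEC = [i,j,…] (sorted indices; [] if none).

[0] flags=1000 → (cmp)
[1] flags=1000 EQ?F → skip
[2] flags=1000 PL?F → skip
[3] flags=0010 → (cmp)
[4] flags=0010 VS?F → skip
[5] flags=0010 CS?T → r1=0x2d
[6] flags=0010 GT?T → r0=0xaf

EXEC = [5,6]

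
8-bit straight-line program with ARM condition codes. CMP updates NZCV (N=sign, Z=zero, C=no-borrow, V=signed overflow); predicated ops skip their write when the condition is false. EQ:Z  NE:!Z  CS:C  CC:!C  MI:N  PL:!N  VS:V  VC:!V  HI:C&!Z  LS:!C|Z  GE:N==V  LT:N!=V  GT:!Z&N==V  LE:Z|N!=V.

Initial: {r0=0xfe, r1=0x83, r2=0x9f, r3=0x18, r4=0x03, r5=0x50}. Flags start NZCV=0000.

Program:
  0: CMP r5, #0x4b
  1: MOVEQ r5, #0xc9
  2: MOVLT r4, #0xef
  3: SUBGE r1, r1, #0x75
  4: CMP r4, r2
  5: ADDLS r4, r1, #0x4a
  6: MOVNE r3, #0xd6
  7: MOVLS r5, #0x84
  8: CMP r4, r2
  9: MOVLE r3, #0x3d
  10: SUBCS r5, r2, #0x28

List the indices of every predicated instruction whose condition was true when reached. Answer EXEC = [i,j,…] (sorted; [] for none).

EXEC = [3,5,6,7]

0: ✓ CMP  NZCV=0010
1: · MOVEQ
2: · MOVLT
3: ✓ SUBGE  r1←0x0e
4: ✓ CMP  NZCV=0000
5: ✓ ADDLS  r4←0x58
6: ✓ MOVNE  r3←0xd6
7: ✓ MOVLS  r5←0x84
8: ✓ CMP  NZCV=1001
9: · MOVLE
10: · SUBCS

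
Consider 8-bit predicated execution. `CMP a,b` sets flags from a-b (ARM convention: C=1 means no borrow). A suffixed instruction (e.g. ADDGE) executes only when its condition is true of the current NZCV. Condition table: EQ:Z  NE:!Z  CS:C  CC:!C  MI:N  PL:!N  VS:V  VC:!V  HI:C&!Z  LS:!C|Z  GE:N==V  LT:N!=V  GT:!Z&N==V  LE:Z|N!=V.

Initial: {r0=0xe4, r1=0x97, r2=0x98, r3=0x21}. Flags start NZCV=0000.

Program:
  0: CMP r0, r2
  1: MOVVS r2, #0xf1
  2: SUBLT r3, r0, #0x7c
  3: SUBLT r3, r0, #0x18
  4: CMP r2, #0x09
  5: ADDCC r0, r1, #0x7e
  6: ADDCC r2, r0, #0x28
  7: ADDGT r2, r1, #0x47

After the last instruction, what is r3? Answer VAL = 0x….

0: ✓ CMP  NZCV=0010
1: · MOVVS
2: · SUBLT
3: · SUBLT
4: ✓ CMP  NZCV=1010
5: · ADDCC
6: · ADDCC
7: · ADDGT

VAL = 0x21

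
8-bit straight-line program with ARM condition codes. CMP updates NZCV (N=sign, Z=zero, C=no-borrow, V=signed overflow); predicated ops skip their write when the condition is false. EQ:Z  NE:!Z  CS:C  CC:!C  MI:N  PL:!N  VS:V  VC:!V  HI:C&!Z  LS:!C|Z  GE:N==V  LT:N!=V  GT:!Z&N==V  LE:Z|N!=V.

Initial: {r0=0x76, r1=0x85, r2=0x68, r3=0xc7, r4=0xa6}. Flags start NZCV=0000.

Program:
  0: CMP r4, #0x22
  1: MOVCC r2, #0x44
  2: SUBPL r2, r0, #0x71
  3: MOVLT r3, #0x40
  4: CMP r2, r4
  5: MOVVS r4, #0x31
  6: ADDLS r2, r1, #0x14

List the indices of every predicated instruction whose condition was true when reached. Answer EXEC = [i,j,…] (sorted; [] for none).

EXEC = [3,5,6]

0: ✓ CMP  NZCV=1010
1: · MOVCC
2: · SUBPL
3: ✓ MOVLT  r3←0x40
4: ✓ CMP  NZCV=1001
5: ✓ MOVVS  r4←0x31
6: ✓ ADDLS  r2←0x99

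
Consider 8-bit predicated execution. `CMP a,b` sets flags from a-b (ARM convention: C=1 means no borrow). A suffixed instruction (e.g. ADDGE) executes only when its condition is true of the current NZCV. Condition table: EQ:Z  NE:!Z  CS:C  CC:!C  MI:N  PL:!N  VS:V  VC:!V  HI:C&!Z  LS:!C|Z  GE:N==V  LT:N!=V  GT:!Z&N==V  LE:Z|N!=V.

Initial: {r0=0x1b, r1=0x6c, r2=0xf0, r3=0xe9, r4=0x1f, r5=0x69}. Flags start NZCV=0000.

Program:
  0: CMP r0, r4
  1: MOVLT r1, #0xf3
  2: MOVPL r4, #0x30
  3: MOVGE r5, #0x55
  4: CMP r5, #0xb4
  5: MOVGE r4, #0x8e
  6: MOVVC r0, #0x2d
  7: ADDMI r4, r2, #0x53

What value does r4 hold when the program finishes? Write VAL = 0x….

VAL = 0x43

[0] flags=1000 → (cmp)
[1] flags=1000 LT?T → r1=0xf3
[2] flags=1000 PL?F → skip
[3] flags=1000 GE?F → skip
[4] flags=1001 → (cmp)
[5] flags=1001 GE?T → r4=0x8e
[6] flags=1001 VC?F → skip
[7] flags=1001 MI?T → r4=0x43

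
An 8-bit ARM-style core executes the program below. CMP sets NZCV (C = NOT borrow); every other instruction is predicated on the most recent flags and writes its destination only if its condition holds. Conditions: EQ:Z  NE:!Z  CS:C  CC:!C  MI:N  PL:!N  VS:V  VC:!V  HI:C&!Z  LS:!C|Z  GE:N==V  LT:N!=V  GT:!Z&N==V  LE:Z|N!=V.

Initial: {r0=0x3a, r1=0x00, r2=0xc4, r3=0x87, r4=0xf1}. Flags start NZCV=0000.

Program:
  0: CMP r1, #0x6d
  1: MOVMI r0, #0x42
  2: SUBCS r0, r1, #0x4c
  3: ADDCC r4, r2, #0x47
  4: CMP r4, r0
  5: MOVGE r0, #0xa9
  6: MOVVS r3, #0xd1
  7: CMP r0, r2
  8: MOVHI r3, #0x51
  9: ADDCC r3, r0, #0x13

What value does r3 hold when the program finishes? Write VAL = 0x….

VAL = 0x55

0: ✓ CMP  NZCV=1000
1: ✓ MOVMI  r0←0x42
2: · SUBCS
3: ✓ ADDCC  r4←0x0b
4: ✓ CMP  NZCV=1000
5: · MOVGE
6: · MOVVS
7: ✓ CMP  NZCV=0000
8: · MOVHI
9: ✓ ADDCC  r3←0x55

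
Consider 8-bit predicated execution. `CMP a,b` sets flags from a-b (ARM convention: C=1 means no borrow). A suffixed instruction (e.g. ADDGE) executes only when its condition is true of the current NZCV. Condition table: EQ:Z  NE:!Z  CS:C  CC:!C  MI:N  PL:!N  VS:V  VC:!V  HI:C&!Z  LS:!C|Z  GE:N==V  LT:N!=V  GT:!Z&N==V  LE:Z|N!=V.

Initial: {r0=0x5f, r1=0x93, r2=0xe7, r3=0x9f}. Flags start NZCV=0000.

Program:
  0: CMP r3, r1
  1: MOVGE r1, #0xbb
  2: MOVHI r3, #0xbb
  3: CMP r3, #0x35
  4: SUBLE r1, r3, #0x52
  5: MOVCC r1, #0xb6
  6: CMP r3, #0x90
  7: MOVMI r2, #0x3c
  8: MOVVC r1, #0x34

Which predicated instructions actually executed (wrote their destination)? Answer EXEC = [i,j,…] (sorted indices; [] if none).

[0] flags=0010 → (cmp)
[1] flags=0010 GE?T → r1=0xbb
[2] flags=0010 HI?T → r3=0xbb
[3] flags=1010 → (cmp)
[4] flags=1010 LE?T → r1=0x69
[5] flags=1010 CC?F → skip
[6] flags=0010 → (cmp)
[7] flags=0010 MI?F → skip
[8] flags=0010 VC?T → r1=0x34

EXEC = [1,2,4,8]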